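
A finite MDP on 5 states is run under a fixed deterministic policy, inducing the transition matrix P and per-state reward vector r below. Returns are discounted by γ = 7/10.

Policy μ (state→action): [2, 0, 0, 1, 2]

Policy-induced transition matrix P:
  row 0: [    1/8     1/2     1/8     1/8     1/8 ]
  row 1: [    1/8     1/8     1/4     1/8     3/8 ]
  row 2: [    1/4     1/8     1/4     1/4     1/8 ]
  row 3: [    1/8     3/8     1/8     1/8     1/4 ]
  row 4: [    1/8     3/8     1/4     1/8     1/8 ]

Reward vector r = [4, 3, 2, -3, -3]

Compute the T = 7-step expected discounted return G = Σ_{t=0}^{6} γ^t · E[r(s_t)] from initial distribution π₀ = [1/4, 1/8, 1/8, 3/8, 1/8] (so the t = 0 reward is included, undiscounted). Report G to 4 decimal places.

G = 1.7560

t=0: π = [0.2500, 0.1250, 0.1250, 0.3750, 0.1250], E[r] = 0.1250, γ^t·E[r] = 0.125000, running G = 0.125000
t=1: π = [0.1406, 0.3438, 0.1719, 0.1406, 0.2031], E[r] = 0.9063, γ^t·E[r] = 0.634375, running G = 0.759375
t=2: π = [0.1465, 0.2637, 0.2148, 0.1465, 0.2285], E[r] = 0.6816, γ^t·E[r] = 0.334004, running G = 1.093379
t=3: π = [0.1519, 0.2737, 0.2134, 0.1519, 0.2092], E[r] = 0.7720, γ^t·E[r] = 0.264787, running G = 1.358166
t=4: π = [0.1517, 0.2722, 0.2120, 0.1517, 0.2124], E[r] = 0.7552, γ^t·E[r] = 0.181321, running G = 1.539486
t=5: π = [0.1515, 0.2729, 0.2121, 0.1515, 0.2120], E[r] = 0.7583, γ^t·E[r] = 0.127450, running G = 1.666936
t=6: π = [0.1515, 0.2727, 0.2121, 0.1515, 0.2122], E[r] = 0.7574, γ^t·E[r] = 0.089102, running G = 1.756038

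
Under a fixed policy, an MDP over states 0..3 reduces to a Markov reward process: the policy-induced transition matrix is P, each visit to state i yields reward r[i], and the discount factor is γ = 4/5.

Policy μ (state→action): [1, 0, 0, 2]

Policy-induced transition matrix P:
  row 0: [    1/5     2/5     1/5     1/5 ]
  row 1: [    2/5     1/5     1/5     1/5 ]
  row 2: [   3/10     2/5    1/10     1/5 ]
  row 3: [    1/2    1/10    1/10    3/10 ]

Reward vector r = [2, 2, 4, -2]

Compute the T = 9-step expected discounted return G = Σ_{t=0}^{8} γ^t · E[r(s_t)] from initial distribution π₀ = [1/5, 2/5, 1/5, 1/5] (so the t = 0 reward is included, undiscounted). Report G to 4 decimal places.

t=0: π = [0.2000, 0.4000, 0.2000, 0.2000], E[r] = 1.6000, γ^t·E[r] = 1.600000, running G = 1.600000
t=1: π = [0.3600, 0.2600, 0.1600, 0.2200], E[r] = 1.4400, γ^t·E[r] = 1.152000, running G = 2.752000
t=2: π = [0.3340, 0.2820, 0.1620, 0.2220], E[r] = 1.4360, γ^t·E[r] = 0.919040, running G = 3.671040
t=3: π = [0.3392, 0.2770, 0.1616, 0.2222], E[r] = 1.4344, γ^t·E[r] = 0.734413, running G = 4.405453
t=4: π = [0.3382, 0.2779, 0.1616, 0.2222], E[r] = 1.4344, γ^t·E[r] = 0.587514, running G = 4.992967
t=5: π = [0.3384, 0.2777, 0.1616, 0.2222], E[r] = 1.4343, γ^t·E[r] = 0.470006, running G = 5.462972
t=6: π = [0.3384, 0.2778, 0.1616, 0.2222], E[r] = 1.4343, γ^t·E[r] = 0.376005, running G = 5.838977
t=7: π = [0.3384, 0.2778, 0.1616, 0.2222], E[r] = 1.4343, γ^t·E[r] = 0.300804, running G = 6.139781
t=8: π = [0.3384, 0.2778, 0.1616, 0.2222], E[r] = 1.4343, γ^t·E[r] = 0.240643, running G = 6.380424

G = 6.3804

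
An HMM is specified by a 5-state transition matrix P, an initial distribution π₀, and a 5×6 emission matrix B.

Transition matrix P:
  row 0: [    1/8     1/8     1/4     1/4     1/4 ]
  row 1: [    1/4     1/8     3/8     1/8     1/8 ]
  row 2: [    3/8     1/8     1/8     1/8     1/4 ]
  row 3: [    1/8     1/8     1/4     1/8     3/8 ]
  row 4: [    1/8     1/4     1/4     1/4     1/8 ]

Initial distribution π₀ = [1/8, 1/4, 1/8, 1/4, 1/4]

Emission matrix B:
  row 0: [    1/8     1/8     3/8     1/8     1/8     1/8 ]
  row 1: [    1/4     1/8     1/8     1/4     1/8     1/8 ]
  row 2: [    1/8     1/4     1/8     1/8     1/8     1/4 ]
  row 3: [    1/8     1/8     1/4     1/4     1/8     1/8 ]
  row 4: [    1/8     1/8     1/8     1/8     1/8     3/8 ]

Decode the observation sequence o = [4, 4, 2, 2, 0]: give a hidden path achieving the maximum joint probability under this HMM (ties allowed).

t=0: δ = [1.562e-02, 3.125e-02, 1.562e-02, 3.125e-02, 3.125e-02]  (obs o_0=4)
t=1: δ = [9.766e-04, 9.766e-04, 1.465e-03, 9.766e-04, 1.465e-03]  ψ = [1, 4, 1, 4, 3]  (obs o_1=4)
t=2: δ = [2.060e-04, 4.578e-05, 4.578e-05, 9.155e-05, 4.578e-05]  ψ = [2, 4, 1, 4, 2]  (obs o_2=2)
t=3: δ = [9.656e-06, 3.219e-06, 6.437e-06, 1.287e-05, 6.437e-06]  ψ = [0, 0, 0, 0, 0]  (obs o_3=2)
t=4: δ = [3.017e-07, 4.023e-07, 4.023e-07, 3.017e-07, 6.035e-07]  ψ = [2, 3, 3, 0, 3]  (obs o_4=0)
backtrack: best end state = 4; path = [1, 2, 0, 3, 4]

path = [1, 2, 0, 3, 4]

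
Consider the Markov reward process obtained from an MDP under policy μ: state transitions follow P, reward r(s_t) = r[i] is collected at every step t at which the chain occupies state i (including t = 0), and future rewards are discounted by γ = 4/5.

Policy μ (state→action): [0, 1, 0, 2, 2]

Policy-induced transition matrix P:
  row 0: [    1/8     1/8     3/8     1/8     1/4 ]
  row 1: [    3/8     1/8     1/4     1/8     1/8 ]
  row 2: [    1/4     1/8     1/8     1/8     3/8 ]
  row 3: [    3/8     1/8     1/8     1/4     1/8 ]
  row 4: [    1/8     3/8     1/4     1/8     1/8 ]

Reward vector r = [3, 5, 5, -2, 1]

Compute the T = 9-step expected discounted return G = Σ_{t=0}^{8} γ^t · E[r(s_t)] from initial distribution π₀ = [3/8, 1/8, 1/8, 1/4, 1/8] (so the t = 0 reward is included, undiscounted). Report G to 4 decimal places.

G = 10.8649

t=0: π = [0.3750, 0.1250, 0.1250, 0.2500, 0.1250], E[r] = 2.0000, γ^t·E[r] = 2.000000, running G = 2.000000
t=1: π = [0.2344, 0.1563, 0.2500, 0.1563, 0.2031], E[r] = 2.6250, γ^t·E[r] = 2.100000, running G = 4.100000
t=2: π = [0.2344, 0.1758, 0.2285, 0.1445, 0.2168], E[r] = 2.6523, γ^t·E[r] = 1.697500, running G = 5.797500
t=3: π = [0.2336, 0.1792, 0.2327, 0.1431, 0.2114], E[r] = 2.6855, γ^t·E[r] = 1.375000, running G = 7.172500
t=4: π = [0.2346, 0.1779, 0.2322, 0.1429, 0.2124], E[r] = 2.6810, γ^t·E[r] = 1.098150, running G = 8.270650
t=5: π = [0.2342, 0.1781, 0.2324, 0.1429, 0.2124], E[r] = 2.6820, γ^t·E[r] = 0.878833, running G = 9.149483
t=6: π = [0.2343, 0.1781, 0.2324, 0.1429, 0.2124], E[r] = 2.6819, γ^t·E[r] = 0.703034, running G = 9.852517
t=7: π = [0.2343, 0.1781, 0.2324, 0.1429, 0.2124], E[r] = 2.6819, γ^t·E[r] = 0.562439, running G = 10.414956
t=8: π = [0.2343, 0.1781, 0.2324, 0.1429, 0.2124], E[r] = 2.6819, γ^t·E[r] = 0.449948, running G = 10.864904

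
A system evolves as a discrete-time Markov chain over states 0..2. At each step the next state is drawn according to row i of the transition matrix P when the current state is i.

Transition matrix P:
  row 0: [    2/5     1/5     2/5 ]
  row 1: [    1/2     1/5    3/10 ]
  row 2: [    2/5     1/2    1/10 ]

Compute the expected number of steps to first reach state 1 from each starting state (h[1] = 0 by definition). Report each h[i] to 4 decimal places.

h = [3.4211, 0.0000, 2.6316]

First-step conditioning: h[1] = 0; for i ≠ 1, h[i] = 1 + Σ_k P[i][k]·h[k].
  h[0] = 1 + 2/5·h[0] + 2/5·h[2]
  h[2] = 1 + 2/5·h[0] + 1/10·h[2]
Solving the 2×2 linear system over states ≠ 1 gives exactly h = [65/19, 0, 50/19] (h[1] = 0 is the target).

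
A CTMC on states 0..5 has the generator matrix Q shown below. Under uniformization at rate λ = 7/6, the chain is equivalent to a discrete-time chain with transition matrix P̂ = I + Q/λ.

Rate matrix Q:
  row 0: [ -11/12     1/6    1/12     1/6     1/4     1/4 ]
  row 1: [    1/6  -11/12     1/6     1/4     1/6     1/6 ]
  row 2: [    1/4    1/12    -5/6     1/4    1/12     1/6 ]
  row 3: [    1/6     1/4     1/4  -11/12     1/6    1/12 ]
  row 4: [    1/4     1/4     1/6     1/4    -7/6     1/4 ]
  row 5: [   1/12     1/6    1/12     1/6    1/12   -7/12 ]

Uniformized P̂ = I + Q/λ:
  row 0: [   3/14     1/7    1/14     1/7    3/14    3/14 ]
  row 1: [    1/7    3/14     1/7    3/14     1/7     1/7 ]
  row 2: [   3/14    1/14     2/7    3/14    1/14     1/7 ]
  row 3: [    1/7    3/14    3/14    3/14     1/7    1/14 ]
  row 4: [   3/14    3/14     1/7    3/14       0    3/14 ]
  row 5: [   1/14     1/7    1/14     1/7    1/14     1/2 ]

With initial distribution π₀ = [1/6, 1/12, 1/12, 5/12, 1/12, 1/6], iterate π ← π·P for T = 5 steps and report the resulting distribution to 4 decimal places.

π = [0.1563, 0.1652, 0.1501, 0.1867, 0.1110, 0.2306]

t=0: π = [0.1667, 0.0833, 0.0833, 0.4167, 0.0833, 0.1667]
t=1: π = [0.1548, 0.1786, 0.1607, 0.1905, 0.1250, 0.1905]
t=2: π = [0.1607, 0.1667, 0.1548, 0.1896, 0.1110, 0.2173]
t=3: π = [0.1578, 0.1652, 0.1515, 0.1873, 0.1119, 0.2263]
t=4: π = [0.1568, 0.1652, 0.1504, 0.1868, 0.1112, 0.2296]
t=5: π = [0.1563, 0.1652, 0.1501, 0.1867, 0.1110, 0.2306]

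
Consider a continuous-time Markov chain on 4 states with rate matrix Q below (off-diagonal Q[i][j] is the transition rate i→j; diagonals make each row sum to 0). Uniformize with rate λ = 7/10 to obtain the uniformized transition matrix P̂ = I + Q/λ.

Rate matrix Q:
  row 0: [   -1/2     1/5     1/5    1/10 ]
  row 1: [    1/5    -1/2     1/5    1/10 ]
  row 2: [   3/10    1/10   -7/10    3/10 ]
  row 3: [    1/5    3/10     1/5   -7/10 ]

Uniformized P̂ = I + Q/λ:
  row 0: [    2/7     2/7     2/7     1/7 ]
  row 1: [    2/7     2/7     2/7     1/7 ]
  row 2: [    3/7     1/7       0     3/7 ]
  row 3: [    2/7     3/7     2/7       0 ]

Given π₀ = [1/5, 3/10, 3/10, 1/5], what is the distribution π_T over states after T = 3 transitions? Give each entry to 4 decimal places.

t=0: π = [0.2000, 0.3000, 0.3000, 0.2000]
t=1: π = [0.3286, 0.2714, 0.2000, 0.2000]
t=2: π = [0.3143, 0.2857, 0.2286, 0.1714]
t=3: π = [0.3184, 0.2776, 0.2204, 0.1837]

π = [0.3184, 0.2776, 0.2204, 0.1837]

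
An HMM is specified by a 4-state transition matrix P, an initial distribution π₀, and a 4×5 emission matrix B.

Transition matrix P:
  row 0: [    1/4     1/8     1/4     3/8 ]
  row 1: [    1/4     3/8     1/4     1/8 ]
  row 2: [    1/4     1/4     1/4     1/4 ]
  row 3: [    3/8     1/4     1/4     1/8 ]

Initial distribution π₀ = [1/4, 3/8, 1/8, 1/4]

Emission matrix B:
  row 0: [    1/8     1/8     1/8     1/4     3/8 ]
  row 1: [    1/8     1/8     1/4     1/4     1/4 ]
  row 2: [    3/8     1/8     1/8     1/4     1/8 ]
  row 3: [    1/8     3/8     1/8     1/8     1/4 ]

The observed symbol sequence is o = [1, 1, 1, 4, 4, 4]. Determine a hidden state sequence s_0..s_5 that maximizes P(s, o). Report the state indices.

path = [3, 0, 3, 0, 3, 0]

t=0: δ = [3.125e-02, 4.688e-02, 1.562e-02, 9.375e-02]  (obs o_0=1)
t=1: δ = [4.395e-03, 2.930e-03, 2.930e-03, 4.395e-03]  ψ = [3, 3, 3, 0]  (obs o_1=1)
t=2: δ = [2.060e-04, 1.373e-04, 1.373e-04, 6.180e-04]  ψ = [3, 1, 0, 0]  (obs o_2=1)
t=3: δ = [8.690e-05, 3.862e-05, 1.931e-05, 1.931e-05]  ψ = [3, 3, 3, 0]  (obs o_3=4)
t=4: δ = [8.147e-06, 3.621e-06, 2.716e-06, 8.147e-06]  ψ = [0, 1, 0, 0]  (obs o_4=4)
t=5: δ = [1.146e-06, 5.092e-07, 2.546e-07, 7.638e-07]  ψ = [3, 3, 0, 0]  (obs o_5=4)
backtrack: best end state = 0; path = [3, 0, 3, 0, 3, 0]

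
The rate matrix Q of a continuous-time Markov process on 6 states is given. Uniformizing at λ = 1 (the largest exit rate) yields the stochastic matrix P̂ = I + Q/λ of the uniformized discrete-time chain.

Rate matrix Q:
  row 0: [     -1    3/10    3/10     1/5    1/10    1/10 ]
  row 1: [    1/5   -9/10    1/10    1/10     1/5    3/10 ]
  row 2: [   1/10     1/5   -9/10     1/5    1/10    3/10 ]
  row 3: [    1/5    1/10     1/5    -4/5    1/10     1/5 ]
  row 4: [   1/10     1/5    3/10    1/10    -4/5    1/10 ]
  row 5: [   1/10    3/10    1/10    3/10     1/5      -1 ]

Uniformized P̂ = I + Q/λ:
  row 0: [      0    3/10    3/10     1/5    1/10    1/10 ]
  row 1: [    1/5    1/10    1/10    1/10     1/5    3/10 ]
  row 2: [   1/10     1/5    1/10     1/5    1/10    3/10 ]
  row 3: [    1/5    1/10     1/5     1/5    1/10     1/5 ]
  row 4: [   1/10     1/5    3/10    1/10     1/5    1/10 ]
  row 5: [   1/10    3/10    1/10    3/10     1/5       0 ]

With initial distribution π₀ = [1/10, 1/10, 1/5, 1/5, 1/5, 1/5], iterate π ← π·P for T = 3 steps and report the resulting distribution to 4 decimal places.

t=0: π = [0.1000, 0.1000, 0.2000, 0.2000, 0.2000, 0.2000]
t=1: π = [0.1200, 0.2000, 0.1800, 0.1900, 0.1500, 0.1600]
t=2: π = [0.1270, 0.1890, 0.1730, 0.1810, 0.1510, 0.1790]
t=3: π = [0.1243, 0.1936, 0.1737, 0.1839, 0.1519, 0.1726]

π = [0.1243, 0.1936, 0.1737, 0.1839, 0.1519, 0.1726]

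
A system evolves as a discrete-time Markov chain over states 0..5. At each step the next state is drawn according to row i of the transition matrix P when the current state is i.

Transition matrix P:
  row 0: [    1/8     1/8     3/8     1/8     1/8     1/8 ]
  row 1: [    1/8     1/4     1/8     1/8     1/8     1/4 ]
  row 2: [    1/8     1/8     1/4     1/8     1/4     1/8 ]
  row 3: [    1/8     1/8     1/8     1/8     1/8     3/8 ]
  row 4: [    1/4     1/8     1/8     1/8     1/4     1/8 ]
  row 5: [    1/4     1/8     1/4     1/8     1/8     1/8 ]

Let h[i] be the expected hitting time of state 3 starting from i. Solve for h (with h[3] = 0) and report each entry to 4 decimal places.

First-step conditioning: h[3] = 0; for i ≠ 3, h[i] = 1 + Σ_k P[i][k]·h[k].
  h[0] = 1 + 1/8·h[0] + 1/8·h[1] + 3/8·h[2] + 1/8·h[4] + 1/8·h[5]
  h[1] = 1 + 1/8·h[0] + 1/4·h[1] + 1/8·h[2] + 1/8·h[4] + 1/4·h[5]
  h[2] = 1 + 1/8·h[0] + 1/8·h[1] + 1/4·h[2] + 1/4·h[4] + 1/8·h[5]
  h[4] = 1 + 1/4·h[0] + 1/8·h[1] + 1/8·h[2] + 1/4·h[4] + 1/8·h[5]
  h[5] = 1 + 1/4·h[0] + 1/8·h[1] + 1/4·h[2] + 1/8·h[4] + 1/8·h[5]
Solving the 5×5 linear system over states ≠ 3 gives exactly h = [8, 8, 8, 0, 8, 8] (h[3] = 0 is the target).

h = [8.0000, 8.0000, 8.0000, 0.0000, 8.0000, 8.0000]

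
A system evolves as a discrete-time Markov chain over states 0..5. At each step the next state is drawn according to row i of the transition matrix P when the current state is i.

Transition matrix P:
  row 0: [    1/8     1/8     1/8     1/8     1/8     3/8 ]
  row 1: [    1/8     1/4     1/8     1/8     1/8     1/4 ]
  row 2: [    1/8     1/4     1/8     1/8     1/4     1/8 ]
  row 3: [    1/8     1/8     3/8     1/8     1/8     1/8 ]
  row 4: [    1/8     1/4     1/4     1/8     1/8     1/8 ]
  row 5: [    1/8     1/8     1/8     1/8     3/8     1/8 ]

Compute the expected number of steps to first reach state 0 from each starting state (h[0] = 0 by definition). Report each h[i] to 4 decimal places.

First-step conditioning: h[0] = 0; for i ≠ 0, h[i] = 1 + Σ_k P[i][k]·h[k].
  h[1] = 1 + 1/4·h[1] + 1/8·h[2] + 1/8·h[3] + 1/8·h[4] + 1/4·h[5]
  h[2] = 1 + 1/4·h[1] + 1/8·h[2] + 1/8·h[3] + 1/4·h[4] + 1/8·h[5]
  h[3] = 1 + 1/8·h[1] + 3/8·h[2] + 1/8·h[3] + 1/8·h[4] + 1/8·h[5]
  h[4] = 1 + 1/4·h[1] + 1/4·h[2] + 1/8·h[3] + 1/8·h[4] + 1/8·h[5]
  h[5] = 1 + 1/8·h[1] + 1/8·h[2] + 1/8·h[3] + 3/8·h[4] + 1/8·h[5]
Solving the 5×5 linear system over states ≠ 0 gives exactly h = [0, 8, 8, 8, 8, 8] (h[0] = 0 is the target).

h = [0.0000, 8.0000, 8.0000, 8.0000, 8.0000, 8.0000]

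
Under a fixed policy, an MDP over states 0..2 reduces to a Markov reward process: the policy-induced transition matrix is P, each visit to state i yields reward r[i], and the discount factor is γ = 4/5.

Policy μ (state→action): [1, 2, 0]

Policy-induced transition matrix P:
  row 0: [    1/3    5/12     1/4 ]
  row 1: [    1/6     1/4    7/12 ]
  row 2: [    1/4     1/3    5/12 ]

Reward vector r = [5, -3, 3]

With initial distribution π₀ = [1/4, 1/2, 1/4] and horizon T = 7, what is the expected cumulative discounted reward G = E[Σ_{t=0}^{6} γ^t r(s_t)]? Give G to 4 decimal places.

G = 5.0536

t=0: π = [0.2500, 0.5000, 0.2500], E[r] = 0.5000, γ^t·E[r] = 0.500000, running G = 0.500000
t=1: π = [0.2292, 0.3125, 0.4583], E[r] = 1.5833, γ^t·E[r] = 1.266667, running G = 1.766667
t=2: π = [0.2431, 0.3264, 0.4306], E[r] = 1.5278, γ^t·E[r] = 0.977778, running G = 2.744444
t=3: π = [0.2431, 0.3264, 0.4306], E[r] = 1.5278, γ^t·E[r] = 0.782222, running G = 3.526667
t=4: π = [0.2431, 0.3264, 0.4306], E[r] = 1.5278, γ^t·E[r] = 0.625778, running G = 4.152444
t=5: π = [0.2431, 0.3264, 0.4306], E[r] = 1.5278, γ^t·E[r] = 0.500622, running G = 4.653067
t=6: π = [0.2431, 0.3264, 0.4306], E[r] = 1.5278, γ^t·E[r] = 0.400498, running G = 5.053564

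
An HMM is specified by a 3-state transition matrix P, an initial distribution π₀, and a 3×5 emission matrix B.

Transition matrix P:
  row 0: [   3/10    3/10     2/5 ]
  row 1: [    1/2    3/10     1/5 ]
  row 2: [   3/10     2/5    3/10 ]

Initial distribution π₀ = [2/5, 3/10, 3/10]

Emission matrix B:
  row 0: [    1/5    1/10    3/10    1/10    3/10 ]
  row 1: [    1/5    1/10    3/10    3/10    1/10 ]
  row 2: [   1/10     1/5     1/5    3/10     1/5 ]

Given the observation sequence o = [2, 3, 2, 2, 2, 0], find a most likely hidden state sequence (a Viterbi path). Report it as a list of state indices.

path = [0, 2, 1, 0, 1, 0]

t=0: δ = [1.200e-01, 9.000e-02, 6.000e-02]  (obs o_0=2)
t=1: δ = [4.500e-03, 1.080e-02, 1.440e-02]  ψ = [1, 0, 0]  (obs o_1=3)
t=2: δ = [1.620e-03, 1.728e-03, 8.640e-04]  ψ = [1, 2, 2]  (obs o_2=2)
t=3: δ = [2.592e-04, 1.555e-04, 1.296e-04]  ψ = [1, 1, 0]  (obs o_3=2)
t=4: δ = [2.333e-05, 2.333e-05, 2.074e-05]  ψ = [0, 0, 0]  (obs o_4=2)
t=5: δ = [2.333e-06, 1.659e-06, 9.331e-07]  ψ = [1, 2, 0]  (obs o_5=0)
backtrack: best end state = 0; path = [0, 2, 1, 0, 1, 0]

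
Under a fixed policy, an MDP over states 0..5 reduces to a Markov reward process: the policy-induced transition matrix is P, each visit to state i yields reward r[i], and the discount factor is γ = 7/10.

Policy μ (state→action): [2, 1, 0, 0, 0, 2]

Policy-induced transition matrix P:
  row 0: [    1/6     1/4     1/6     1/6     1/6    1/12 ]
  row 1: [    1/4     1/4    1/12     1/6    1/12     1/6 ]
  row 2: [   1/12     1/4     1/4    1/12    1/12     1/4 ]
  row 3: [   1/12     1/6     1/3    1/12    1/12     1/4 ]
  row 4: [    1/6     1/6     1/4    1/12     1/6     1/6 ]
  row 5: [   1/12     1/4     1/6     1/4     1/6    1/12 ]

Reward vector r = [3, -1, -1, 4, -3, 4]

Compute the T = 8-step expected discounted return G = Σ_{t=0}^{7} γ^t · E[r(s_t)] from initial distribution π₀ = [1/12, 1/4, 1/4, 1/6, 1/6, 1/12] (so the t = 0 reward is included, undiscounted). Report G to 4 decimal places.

G = 2.1794

t=0: π = [0.0833, 0.2500, 0.2500, 0.1667, 0.1667, 0.0833], E[r] = 0.2500, γ^t·E[r] = 0.250000, running G = 0.250000
t=1: π = [0.1458, 0.2222, 0.2083, 0.1250, 0.1111, 0.1875], E[r] = 0.9236, γ^t·E[r] = 0.646528, running G = 0.896528
t=2: π = [0.1418, 0.2303, 0.1956, 0.1453, 0.1204, 0.1667], E[r] = 0.8860, γ^t·E[r] = 0.434138, running G = 1.330666
t=3: π = [0.1436, 0.2279, 0.1980, 0.1421, 0.1191, 0.1694], E[r] = 0.8936, γ^t·E[r] = 0.306493, running G = 1.637159
t=4: π = [0.1432, 0.2282, 0.1978, 0.1425, 0.1193, 0.1689], E[r] = 0.8914, γ^t·E[r] = 0.214015, running G = 1.851174
t=5: π = [0.1432, 0.2282, 0.1978, 0.1424, 0.1193, 0.1690], E[r] = 0.8917, γ^t·E[r] = 0.149868, running G = 2.001042
t=6: π = [0.1432, 0.2282, 0.1978, 0.1425, 0.1193, 0.1690], E[r] = 0.8916, γ^t·E[r] = 0.104902, running G = 2.105943
t=7: π = [0.1432, 0.2282, 0.1978, 0.1425, 0.1193, 0.1690], E[r] = 0.8917, γ^t·E[r] = 0.073432, running G = 2.179375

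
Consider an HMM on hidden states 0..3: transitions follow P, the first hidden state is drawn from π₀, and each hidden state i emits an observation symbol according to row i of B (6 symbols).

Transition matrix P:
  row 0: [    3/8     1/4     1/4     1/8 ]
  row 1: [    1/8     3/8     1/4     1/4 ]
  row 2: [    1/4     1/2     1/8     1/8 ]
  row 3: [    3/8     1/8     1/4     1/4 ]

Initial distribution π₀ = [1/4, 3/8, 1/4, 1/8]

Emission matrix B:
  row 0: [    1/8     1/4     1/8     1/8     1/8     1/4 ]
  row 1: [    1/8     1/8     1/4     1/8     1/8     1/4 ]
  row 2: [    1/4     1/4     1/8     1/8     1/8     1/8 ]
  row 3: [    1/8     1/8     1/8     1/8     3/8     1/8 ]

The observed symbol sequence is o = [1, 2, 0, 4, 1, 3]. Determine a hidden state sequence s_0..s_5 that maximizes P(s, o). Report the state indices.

path = [2, 1, 1, 3, 0, 0]

t=0: δ = [6.250e-02, 4.688e-02, 6.250e-02, 1.562e-02]  (obs o_0=1)
t=1: δ = [2.930e-03, 7.812e-03, 1.953e-03, 1.465e-03]  ψ = [0, 2, 0, 1]  (obs o_1=2)
t=2: δ = [1.373e-04, 3.662e-04, 4.883e-04, 2.441e-04]  ψ = [0, 1, 1, 1]  (obs o_2=0)
t=3: δ = [1.526e-05, 3.052e-05, 1.144e-05, 3.433e-05]  ψ = [2, 2, 1, 1]  (obs o_3=4)
t=4: δ = [3.219e-06, 1.431e-06, 2.146e-06, 1.073e-06]  ψ = [3, 1, 3, 3]  (obs o_4=1)
t=5: δ = [1.509e-07, 1.341e-07, 1.006e-07, 5.029e-08]  ψ = [0, 2, 0, 0]  (obs o_5=3)
backtrack: best end state = 0; path = [2, 1, 1, 3, 0, 0]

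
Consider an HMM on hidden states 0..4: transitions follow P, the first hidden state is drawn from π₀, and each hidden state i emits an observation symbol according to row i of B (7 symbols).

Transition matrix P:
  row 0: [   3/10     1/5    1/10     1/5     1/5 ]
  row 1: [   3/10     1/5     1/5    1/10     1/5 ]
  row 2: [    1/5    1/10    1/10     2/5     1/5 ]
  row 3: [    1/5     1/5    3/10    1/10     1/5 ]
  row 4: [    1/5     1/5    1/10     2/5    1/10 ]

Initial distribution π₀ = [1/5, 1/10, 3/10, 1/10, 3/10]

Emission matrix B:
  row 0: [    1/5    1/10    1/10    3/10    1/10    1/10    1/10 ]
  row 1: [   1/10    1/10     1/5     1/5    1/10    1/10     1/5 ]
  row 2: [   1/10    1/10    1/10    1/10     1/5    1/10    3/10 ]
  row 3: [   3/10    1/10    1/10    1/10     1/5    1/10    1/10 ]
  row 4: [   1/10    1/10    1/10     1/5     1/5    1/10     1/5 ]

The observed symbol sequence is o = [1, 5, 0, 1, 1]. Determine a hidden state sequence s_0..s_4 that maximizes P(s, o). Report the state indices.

t=0: δ = [2.000e-02, 1.000e-02, 3.000e-02, 1.000e-02, 3.000e-02]  (obs o_0=1)
t=1: δ = [6.000e-04, 6.000e-04, 3.000e-04, 1.200e-03, 6.000e-04]  ψ = [0, 4, 2, 2, 2]  (obs o_1=5)
t=2: δ = [4.800e-05, 2.400e-05, 3.600e-05, 7.200e-05, 2.400e-05]  ψ = [3, 3, 3, 4, 3]  (obs o_2=0)
t=3: δ = [1.440e-06, 1.440e-06, 2.160e-06, 1.440e-06, 1.440e-06]  ψ = [0, 3, 3, 2, 3]  (obs o_3=1)
t=4: δ = [4.320e-08, 2.880e-08, 4.320e-08, 8.640e-08, 4.320e-08]  ψ = [0, 0, 3, 2, 2]  (obs o_4=1)
backtrack: best end state = 3; path = [2, 4, 3, 2, 3]

path = [2, 4, 3, 2, 3]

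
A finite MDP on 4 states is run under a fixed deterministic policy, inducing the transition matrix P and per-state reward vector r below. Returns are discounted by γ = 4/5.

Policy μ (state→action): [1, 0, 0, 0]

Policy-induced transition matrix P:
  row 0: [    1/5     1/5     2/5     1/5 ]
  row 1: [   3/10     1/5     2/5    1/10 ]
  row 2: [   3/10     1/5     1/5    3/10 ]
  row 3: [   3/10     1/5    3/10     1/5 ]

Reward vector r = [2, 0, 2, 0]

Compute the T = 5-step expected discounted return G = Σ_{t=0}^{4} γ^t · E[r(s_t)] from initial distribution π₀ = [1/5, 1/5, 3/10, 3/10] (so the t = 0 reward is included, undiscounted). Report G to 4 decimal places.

G = 3.7824

t=0: π = [0.2000, 0.2000, 0.3000, 0.3000], E[r] = 1.0000, γ^t·E[r] = 1.000000, running G = 1.000000
t=1: π = [0.2800, 0.2000, 0.3100, 0.2100], E[r] = 1.1800, γ^t·E[r] = 0.944000, running G = 1.944000
t=2: π = [0.2720, 0.2000, 0.3170, 0.2110], E[r] = 1.1780, γ^t·E[r] = 0.753920, running G = 2.697920
t=3: π = [0.2728, 0.2000, 0.3155, 0.2117], E[r] = 1.1766, γ^t·E[r] = 0.602419, running G = 3.300339
t=4: π = [0.2727, 0.2000, 0.3157, 0.2116], E[r] = 1.1769, γ^t·E[r] = 0.482058, running G = 3.782397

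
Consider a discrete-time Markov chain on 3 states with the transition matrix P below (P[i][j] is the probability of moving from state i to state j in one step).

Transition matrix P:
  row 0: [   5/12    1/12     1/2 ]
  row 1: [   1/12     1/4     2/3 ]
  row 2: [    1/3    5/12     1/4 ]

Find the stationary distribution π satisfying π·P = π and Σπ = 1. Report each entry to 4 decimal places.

π = [0.2887, 0.2746, 0.4366]

Balance equations π_j = Σ_i π_i·P[i][j]:
  π_0 = 5/12·π_0 + 1/12·π_1 + 1/3·π_2
  π_1 = 1/12·π_0 + 1/4·π_1 + 5/12·π_2
  normalize: π_0 + π_1 + π_2 = 1
Solving the linear system gives exactly π = [41/142, 39/142, 31/71].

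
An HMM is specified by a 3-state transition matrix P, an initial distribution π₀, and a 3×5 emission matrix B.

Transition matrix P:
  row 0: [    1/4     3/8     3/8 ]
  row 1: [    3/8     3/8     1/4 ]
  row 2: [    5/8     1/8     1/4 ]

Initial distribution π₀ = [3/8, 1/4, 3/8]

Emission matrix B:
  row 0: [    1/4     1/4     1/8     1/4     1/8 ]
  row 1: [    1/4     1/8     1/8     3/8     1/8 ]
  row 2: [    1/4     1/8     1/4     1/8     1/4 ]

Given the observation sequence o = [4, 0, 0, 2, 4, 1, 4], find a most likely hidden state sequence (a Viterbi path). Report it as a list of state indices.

path = [2, 0, 2, 0, 2, 0, 2]

t=0: δ = [4.688e-02, 3.125e-02, 9.375e-02]  (obs o_0=4)
t=1: δ = [1.465e-02, 4.395e-03, 5.859e-03]  ψ = [2, 0, 2]  (obs o_1=0)
t=2: δ = [9.155e-04, 1.373e-03, 1.373e-03]  ψ = [0, 0, 0]  (obs o_2=0)
t=3: δ = [1.073e-04, 6.437e-05, 8.583e-05]  ψ = [2, 1, 0]  (obs o_3=2)
t=4: δ = [6.706e-06, 5.029e-06, 1.006e-05]  ψ = [2, 0, 0]  (obs o_4=4)
t=5: δ = [1.572e-06, 3.143e-07, 3.143e-07]  ψ = [2, 0, 0]  (obs o_5=1)
t=6: δ = [4.911e-08, 7.367e-08, 1.473e-07]  ψ = [0, 0, 0]  (obs o_6=4)
backtrack: best end state = 2; path = [2, 0, 2, 0, 2, 0, 2]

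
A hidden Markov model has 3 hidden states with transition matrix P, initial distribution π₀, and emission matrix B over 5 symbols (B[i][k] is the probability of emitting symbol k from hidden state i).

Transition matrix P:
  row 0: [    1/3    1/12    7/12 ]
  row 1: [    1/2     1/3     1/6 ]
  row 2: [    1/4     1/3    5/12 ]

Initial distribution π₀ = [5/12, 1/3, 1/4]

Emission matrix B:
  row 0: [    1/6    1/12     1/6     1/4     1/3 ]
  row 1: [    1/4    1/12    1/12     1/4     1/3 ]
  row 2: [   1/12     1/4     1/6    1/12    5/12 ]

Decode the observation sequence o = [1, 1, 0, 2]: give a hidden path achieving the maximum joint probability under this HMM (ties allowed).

t=0: δ = [3.472e-02, 2.778e-02, 6.250e-02]  (obs o_0=1)
t=1: δ = [1.302e-03, 1.736e-03, 6.510e-03]  ψ = [2, 2, 2]  (obs o_1=1)
t=2: δ = [2.713e-04, 5.425e-04, 2.261e-04]  ψ = [2, 2, 2]  (obs o_2=0)
t=3: δ = [4.521e-05, 1.507e-05, 2.637e-05]  ψ = [1, 1, 0]  (obs o_3=2)
backtrack: best end state = 0; path = [2, 2, 1, 0]

path = [2, 2, 1, 0]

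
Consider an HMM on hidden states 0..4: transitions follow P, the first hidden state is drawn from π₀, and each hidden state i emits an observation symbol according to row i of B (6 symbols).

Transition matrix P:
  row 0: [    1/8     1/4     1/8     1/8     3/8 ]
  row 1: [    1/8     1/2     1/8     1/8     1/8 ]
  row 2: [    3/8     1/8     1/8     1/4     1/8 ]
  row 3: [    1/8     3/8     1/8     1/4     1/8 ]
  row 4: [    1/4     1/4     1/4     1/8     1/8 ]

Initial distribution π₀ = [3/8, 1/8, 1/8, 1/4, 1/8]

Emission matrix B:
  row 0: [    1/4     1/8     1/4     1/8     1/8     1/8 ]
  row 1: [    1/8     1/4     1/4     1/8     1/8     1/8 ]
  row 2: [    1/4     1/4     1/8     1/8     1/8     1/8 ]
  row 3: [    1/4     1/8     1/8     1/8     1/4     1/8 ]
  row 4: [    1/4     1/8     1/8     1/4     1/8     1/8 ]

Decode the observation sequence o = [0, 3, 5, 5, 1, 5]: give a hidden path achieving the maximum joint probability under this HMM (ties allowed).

path = [0, 4, 1, 1, 1, 1]

t=0: δ = [9.375e-02, 1.562e-02, 3.125e-02, 6.250e-02, 3.125e-02]  (obs o_0=0)
t=1: δ = [1.465e-03, 2.930e-03, 1.465e-03, 1.953e-03, 8.789e-03]  ψ = [0, 0, 0, 3, 0]  (obs o_1=3)
t=2: δ = [2.747e-04, 2.747e-04, 2.747e-04, 1.373e-04, 1.373e-04]  ψ = [4, 4, 4, 4, 4]  (obs o_2=5)
t=3: δ = [1.287e-05, 1.717e-05, 4.292e-06, 8.583e-06, 1.287e-05]  ψ = [2, 1, 0, 2, 0]  (obs o_3=5)
t=4: δ = [4.023e-07, 2.146e-06, 8.047e-07, 2.682e-07, 6.035e-07]  ψ = [4, 1, 4, 1, 0]  (obs o_4=1)
t=5: δ = [3.772e-08, 1.341e-07, 3.353e-08, 3.353e-08, 3.353e-08]  ψ = [2, 1, 1, 1, 1]  (obs o_5=5)
backtrack: best end state = 1; path = [0, 4, 1, 1, 1, 1]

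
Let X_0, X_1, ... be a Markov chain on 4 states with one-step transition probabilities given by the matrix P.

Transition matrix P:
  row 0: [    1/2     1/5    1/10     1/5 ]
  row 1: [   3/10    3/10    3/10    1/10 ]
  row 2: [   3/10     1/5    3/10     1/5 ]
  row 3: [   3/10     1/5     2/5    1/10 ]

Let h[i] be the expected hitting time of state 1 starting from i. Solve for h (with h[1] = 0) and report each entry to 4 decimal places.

h = [5.0000, 0.0000, 5.0000, 5.0000]

First-step conditioning: h[1] = 0; for i ≠ 1, h[i] = 1 + Σ_k P[i][k]·h[k].
  h[0] = 1 + 1/2·h[0] + 1/10·h[2] + 1/5·h[3]
  h[2] = 1 + 3/10·h[0] + 3/10·h[2] + 1/5·h[3]
  h[3] = 1 + 3/10·h[0] + 2/5·h[2] + 1/10·h[3]
Solving the 3×3 linear system over states ≠ 1 gives exactly h = [5, 0, 5, 5] (h[1] = 0 is the target).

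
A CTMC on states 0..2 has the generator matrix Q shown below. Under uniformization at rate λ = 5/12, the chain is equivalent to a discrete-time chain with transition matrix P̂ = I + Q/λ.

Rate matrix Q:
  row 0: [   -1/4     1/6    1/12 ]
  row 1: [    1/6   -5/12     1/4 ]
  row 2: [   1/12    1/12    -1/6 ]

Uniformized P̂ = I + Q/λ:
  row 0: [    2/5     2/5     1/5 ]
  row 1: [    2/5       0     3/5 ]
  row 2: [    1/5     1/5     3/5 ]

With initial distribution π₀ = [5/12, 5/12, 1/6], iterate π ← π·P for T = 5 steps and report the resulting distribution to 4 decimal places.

π = [0.3047, 0.2173, 0.4780]

t=0: π = [0.4167, 0.4167, 0.1667]
t=1: π = [0.3667, 0.2000, 0.4333]
t=2: π = [0.3133, 0.2333, 0.4533]
t=3: π = [0.3093, 0.2160, 0.4747]
t=4: π = [0.3051, 0.2187, 0.4763]
t=5: π = [0.3047, 0.2173, 0.4780]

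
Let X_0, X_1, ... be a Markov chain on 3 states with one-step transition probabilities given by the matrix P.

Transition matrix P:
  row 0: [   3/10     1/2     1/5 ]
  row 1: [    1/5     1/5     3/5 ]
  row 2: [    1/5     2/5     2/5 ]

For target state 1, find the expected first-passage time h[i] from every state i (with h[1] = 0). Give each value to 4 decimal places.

h = [2.1053, 0.0000, 2.3684]

First-step conditioning: h[1] = 0; for i ≠ 1, h[i] = 1 + Σ_k P[i][k]·h[k].
  h[0] = 1 + 3/10·h[0] + 1/5·h[2]
  h[2] = 1 + 1/5·h[0] + 2/5·h[2]
Solving the 2×2 linear system over states ≠ 1 gives exactly h = [40/19, 0, 45/19] (h[1] = 0 is the target).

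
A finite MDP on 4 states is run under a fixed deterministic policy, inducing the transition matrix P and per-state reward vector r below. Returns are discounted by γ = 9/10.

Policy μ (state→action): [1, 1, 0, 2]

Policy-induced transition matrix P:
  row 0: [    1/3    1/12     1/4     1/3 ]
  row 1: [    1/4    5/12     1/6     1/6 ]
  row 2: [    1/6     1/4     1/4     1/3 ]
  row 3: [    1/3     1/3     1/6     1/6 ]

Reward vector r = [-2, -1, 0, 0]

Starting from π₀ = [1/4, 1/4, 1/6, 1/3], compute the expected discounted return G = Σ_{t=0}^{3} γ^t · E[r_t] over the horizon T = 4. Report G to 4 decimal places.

t=0: π = [0.2500, 0.2500, 0.1667, 0.3333], E[r] = -0.7500, γ^t·E[r] = -0.750000, running G = -0.750000
t=1: π = [0.2847, 0.2778, 0.2014, 0.2361], E[r] = -0.8472, γ^t·E[r] = -0.762500, running G = -1.512500
t=2: π = [0.2766, 0.2685, 0.2072, 0.2477], E[r] = -0.8218, γ^t·E[r] = -0.665625, running G = -2.178125
t=3: π = [0.2764, 0.2693, 0.2070, 0.2473], E[r] = -0.8221, γ^t·E[r] = -0.599344, running G = -2.777469

G = -2.7775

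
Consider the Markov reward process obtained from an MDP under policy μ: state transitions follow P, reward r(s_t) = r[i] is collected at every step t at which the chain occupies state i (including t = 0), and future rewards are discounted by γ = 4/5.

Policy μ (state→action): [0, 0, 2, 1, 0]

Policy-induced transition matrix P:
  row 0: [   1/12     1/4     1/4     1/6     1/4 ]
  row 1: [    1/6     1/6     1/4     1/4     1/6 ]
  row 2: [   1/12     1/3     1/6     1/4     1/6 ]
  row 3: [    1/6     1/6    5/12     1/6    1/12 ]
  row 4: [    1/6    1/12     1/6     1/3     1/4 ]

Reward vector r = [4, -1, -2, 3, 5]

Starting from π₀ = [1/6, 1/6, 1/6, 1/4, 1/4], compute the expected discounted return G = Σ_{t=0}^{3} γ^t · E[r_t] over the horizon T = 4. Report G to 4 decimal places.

G = 4.9422

t=0: π = [0.1667, 0.1667, 0.1667, 0.2500, 0.2500], E[r] = 2.1667, γ^t·E[r] = 2.166667, running G = 2.166667
t=1: π = [0.1389, 0.1875, 0.2569, 0.2361, 0.1806], E[r] = 1.4653, γ^t·E[r] = 1.172222, running G = 3.338889
t=2: π = [0.1337, 0.2060, 0.2529, 0.2338, 0.1736], E[r] = 1.3924, γ^t·E[r] = 0.891111, running G = 4.230000
t=3: π = [0.1345, 0.2055, 0.2534, 0.2338, 0.1728], E[r] = 1.3910, γ^t·E[r] = 0.712173, running G = 4.942173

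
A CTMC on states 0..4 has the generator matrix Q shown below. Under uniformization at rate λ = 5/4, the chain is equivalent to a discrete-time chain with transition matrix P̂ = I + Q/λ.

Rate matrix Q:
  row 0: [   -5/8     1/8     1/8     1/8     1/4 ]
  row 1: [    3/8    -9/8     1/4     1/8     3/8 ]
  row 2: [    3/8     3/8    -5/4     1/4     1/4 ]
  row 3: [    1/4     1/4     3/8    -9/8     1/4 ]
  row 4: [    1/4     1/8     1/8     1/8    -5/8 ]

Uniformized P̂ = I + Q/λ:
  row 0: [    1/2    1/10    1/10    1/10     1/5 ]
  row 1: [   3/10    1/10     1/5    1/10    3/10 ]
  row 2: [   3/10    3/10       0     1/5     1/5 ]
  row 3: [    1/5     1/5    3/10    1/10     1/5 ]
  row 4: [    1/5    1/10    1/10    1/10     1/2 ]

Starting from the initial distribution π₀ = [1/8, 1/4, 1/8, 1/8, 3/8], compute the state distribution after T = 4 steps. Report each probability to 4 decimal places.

t=0: π = [0.1250, 0.2500, 0.1250, 0.1250, 0.3750]
t=1: π = [0.2750, 0.1375, 0.1375, 0.1125, 0.3375]
t=2: π = [0.3100, 0.1388, 0.1225, 0.1138, 0.3150]
t=3: π = [0.3191, 0.1359, 0.1244, 0.1123, 0.3084]
t=4: π = [0.3218, 0.1361, 0.1236, 0.1124, 0.3061]

π = [0.3218, 0.1361, 0.1236, 0.1124, 0.3061]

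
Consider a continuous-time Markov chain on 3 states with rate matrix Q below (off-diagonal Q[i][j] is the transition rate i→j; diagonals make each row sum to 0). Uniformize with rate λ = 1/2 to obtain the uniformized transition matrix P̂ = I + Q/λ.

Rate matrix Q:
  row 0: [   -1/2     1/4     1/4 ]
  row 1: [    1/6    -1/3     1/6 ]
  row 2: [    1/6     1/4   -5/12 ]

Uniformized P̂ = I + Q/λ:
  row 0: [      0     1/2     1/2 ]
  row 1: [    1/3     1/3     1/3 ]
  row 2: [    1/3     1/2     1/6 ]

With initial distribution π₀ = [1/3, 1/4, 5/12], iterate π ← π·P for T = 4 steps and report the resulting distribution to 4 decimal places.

π = [0.2510, 0.4284, 0.3205]

t=0: π = [0.3333, 0.2500, 0.4167]
t=1: π = [0.2222, 0.4583, 0.3194]
t=2: π = [0.2593, 0.4236, 0.3171]
t=3: π = [0.2469, 0.4294, 0.3237]
t=4: π = [0.2510, 0.4284, 0.3205]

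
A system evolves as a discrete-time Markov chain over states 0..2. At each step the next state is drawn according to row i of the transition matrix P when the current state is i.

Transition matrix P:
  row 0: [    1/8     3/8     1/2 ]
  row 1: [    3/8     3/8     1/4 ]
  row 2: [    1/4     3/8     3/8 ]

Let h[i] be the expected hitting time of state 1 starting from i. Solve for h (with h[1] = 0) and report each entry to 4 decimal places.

h = [2.6667, 0.0000, 2.6667]

First-step conditioning: h[1] = 0; for i ≠ 1, h[i] = 1 + Σ_k P[i][k]·h[k].
  h[0] = 1 + 1/8·h[0] + 1/2·h[2]
  h[2] = 1 + 1/4·h[0] + 3/8·h[2]
Solving the 2×2 linear system over states ≠ 1 gives exactly h = [8/3, 0, 8/3] (h[1] = 0 is the target).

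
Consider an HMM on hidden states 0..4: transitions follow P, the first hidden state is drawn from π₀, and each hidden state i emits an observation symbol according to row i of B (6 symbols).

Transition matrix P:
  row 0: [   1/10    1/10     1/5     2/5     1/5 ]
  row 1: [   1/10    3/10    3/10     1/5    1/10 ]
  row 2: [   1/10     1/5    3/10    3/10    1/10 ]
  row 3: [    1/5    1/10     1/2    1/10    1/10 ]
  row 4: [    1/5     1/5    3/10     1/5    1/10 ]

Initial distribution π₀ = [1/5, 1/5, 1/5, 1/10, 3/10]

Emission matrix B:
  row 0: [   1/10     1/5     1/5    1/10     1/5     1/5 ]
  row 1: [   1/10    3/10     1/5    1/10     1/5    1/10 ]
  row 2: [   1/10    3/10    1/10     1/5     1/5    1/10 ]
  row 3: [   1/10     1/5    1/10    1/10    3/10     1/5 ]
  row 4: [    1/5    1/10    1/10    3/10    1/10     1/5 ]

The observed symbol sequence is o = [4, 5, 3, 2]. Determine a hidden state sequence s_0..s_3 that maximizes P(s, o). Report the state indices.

path = [0, 3, 2, 1]

t=0: δ = [4.000e-02, 4.000e-02, 4.000e-02, 3.000e-02, 3.000e-02]  (obs o_0=4)
t=1: δ = [1.200e-03, 1.200e-03, 1.500e-03, 3.200e-03, 1.600e-03]  ψ = [3, 1, 3, 0, 0]  (obs o_1=5)
t=2: δ = [6.400e-05, 3.600e-05, 3.200e-04, 4.800e-05, 9.600e-05]  ψ = [3, 1, 3, 0, 3]  (obs o_2=3)
t=3: δ = [6.400e-06, 1.280e-05, 9.600e-06, 9.600e-06, 3.200e-06]  ψ = [2, 2, 2, 2, 2]  (obs o_3=2)
backtrack: best end state = 1; path = [0, 3, 2, 1]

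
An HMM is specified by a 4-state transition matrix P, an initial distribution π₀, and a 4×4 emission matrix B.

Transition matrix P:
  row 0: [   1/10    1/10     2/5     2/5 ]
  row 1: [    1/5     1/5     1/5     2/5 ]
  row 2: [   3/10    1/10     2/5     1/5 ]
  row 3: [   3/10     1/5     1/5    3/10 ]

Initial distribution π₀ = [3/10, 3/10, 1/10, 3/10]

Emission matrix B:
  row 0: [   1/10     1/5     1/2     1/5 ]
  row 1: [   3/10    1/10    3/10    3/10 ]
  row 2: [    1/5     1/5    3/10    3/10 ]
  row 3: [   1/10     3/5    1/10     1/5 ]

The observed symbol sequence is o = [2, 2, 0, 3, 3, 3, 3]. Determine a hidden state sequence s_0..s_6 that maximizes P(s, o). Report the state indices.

t=0: δ = [1.500e-01, 9.000e-02, 3.000e-02, 3.000e-02]  (obs o_0=2)
t=1: δ = [9.000e-03, 5.400e-03, 1.800e-02, 6.000e-03]  ψ = [1, 1, 0, 0]  (obs o_1=2)
t=2: δ = [5.400e-04, 5.400e-04, 1.440e-03, 3.600e-04]  ψ = [2, 2, 2, 0]  (obs o_2=0)
t=3: δ = [8.640e-05, 4.320e-05, 1.728e-04, 5.760e-05]  ψ = [2, 2, 2, 2]  (obs o_3=3)
t=4: δ = [1.037e-05, 5.184e-06, 2.074e-05, 6.912e-06]  ψ = [2, 2, 2, 0]  (obs o_4=3)
t=5: δ = [1.244e-06, 6.221e-07, 2.488e-06, 8.294e-07]  ψ = [2, 2, 2, 0]  (obs o_5=3)
t=6: δ = [1.493e-07, 7.465e-08, 2.986e-07, 9.953e-08]  ψ = [2, 2, 2, 0]  (obs o_6=3)
backtrack: best end state = 2; path = [0, 2, 2, 2, 2, 2, 2]

path = [0, 2, 2, 2, 2, 2, 2]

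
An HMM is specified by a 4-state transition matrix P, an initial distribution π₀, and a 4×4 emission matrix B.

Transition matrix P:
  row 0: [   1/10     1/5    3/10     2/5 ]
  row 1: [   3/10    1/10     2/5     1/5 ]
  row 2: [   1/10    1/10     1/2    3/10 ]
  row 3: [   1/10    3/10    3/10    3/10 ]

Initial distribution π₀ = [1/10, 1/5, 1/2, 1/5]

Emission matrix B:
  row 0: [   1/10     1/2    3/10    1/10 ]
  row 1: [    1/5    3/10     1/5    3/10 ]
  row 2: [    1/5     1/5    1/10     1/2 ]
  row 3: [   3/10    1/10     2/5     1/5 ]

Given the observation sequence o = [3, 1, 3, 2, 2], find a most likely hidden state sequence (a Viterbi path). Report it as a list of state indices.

path = [2, 2, 2, 3, 3]

t=0: δ = [1.000e-02, 6.000e-02, 2.500e-01, 4.000e-02]  (obs o_0=3)
t=1: δ = [1.250e-02, 7.500e-03, 2.500e-02, 7.500e-03]  ψ = [2, 2, 2, 2]  (obs o_1=1)
t=2: δ = [2.500e-04, 7.500e-04, 6.250e-03, 1.500e-03]  ψ = [2, 0, 2, 2]  (obs o_2=3)
t=3: δ = [1.875e-04, 1.250e-04, 3.125e-04, 7.500e-04]  ψ = [2, 2, 2, 2]  (obs o_3=2)
t=4: δ = [2.250e-05, 4.500e-05, 2.250e-05, 9.000e-05]  ψ = [3, 3, 3, 3]  (obs o_4=2)
backtrack: best end state = 3; path = [2, 2, 2, 3, 3]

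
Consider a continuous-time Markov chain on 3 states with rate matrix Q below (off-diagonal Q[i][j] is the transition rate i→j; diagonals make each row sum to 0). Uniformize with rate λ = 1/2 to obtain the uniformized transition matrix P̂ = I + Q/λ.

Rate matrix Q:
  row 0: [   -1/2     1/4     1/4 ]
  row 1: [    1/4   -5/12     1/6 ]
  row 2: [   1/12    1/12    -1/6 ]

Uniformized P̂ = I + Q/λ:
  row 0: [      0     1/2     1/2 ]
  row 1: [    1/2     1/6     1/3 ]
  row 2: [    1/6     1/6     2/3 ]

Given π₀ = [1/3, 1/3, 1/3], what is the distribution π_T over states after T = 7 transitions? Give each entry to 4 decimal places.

t=0: π = [0.3333, 0.3333, 0.3333]
t=1: π = [0.2222, 0.2778, 0.5000]
t=2: π = [0.2222, 0.2407, 0.5370]
t=3: π = [0.2099, 0.2407, 0.5494]
t=4: π = [0.2119, 0.2366, 0.5514]
t=5: π = [0.2102, 0.2373, 0.5525]
t=6: π = [0.2107, 0.2367, 0.5525]
t=7: π = [0.2105, 0.2369, 0.5526]

π = [0.2105, 0.2369, 0.5526]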